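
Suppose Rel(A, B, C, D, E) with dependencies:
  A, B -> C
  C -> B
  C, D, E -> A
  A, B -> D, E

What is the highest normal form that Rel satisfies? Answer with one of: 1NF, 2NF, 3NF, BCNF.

3NF

Candidate keys: {A, B}, {A, C}, {C, D, E}. Prime attributes: {A, B, C, D, E}.
C -> B breaks BCNF: {C}⁺ = {B, C}, so {C} is not a superkey.
Its right-hand attributes {B} are all prime, as are those of every other non-superkey FD — the relation is in 3NF.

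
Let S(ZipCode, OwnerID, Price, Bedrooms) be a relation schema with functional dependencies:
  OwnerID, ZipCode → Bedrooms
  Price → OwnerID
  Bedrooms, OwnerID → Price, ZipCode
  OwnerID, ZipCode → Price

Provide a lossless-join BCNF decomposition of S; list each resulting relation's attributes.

{Bedrooms, Price, ZipCode}; {OwnerID, Price}

Candidate keys of the original relation: {Bedrooms, OwnerID}, {Bedrooms, Price}, {OwnerID, ZipCode}, {Price, ZipCode}.
Within {Bedrooms, OwnerID, Price, ZipCode}: {Price}⁺ ∩ {Bedrooms, OwnerID, Price, ZipCode} = {OwnerID, Price}, not the whole set, so Price → OwnerID violates BCNF; decompose into {OwnerID, Price} and {Bedrooms, Price, ZipCode}.
{OwnerID, Price}: every determinant is a superkey — BCNF.
{Bedrooms, Price, ZipCode}: every determinant is a superkey — BCNF.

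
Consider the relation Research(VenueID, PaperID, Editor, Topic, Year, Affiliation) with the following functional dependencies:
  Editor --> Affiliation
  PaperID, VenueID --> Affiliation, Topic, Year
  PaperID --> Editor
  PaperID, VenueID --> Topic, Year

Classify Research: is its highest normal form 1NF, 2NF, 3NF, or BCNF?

1NF

Candidate key: {PaperID, VenueID}. Prime attributes: {PaperID, VenueID}.
Editor --> Affiliation breaks BCNF: {Editor}⁺ = {Affiliation, Editor}, so {Editor} is not a superkey.
Editor --> Affiliation has non-prime {Affiliation} on the right and a non-superkey on the left, so 3NF fails.
Since {PaperID} ⊂ {PaperID, VenueID} and {PaperID}⁺ ⊇ {Affiliation, Editor} with {Affiliation, Editor} non-prime, there is a partial dependency; 2NF fails.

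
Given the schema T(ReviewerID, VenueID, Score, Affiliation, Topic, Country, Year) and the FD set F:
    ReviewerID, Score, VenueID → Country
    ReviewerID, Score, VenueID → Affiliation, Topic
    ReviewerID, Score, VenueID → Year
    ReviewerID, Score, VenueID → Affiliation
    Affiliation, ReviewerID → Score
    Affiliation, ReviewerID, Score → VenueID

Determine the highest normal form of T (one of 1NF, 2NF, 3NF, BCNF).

Candidate keys: {Affiliation, ReviewerID}, {ReviewerID, Score, VenueID}. Prime attributes: {Affiliation, ReviewerID, Score, VenueID}.
The left-hand side of every FD is a superkey, so BCNF is satisfied.

BCNF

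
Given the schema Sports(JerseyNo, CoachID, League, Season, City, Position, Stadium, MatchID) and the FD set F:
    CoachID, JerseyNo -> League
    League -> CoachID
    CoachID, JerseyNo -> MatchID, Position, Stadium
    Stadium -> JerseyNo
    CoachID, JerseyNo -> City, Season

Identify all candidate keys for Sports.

{CoachID, JerseyNo}, {CoachID, Stadium}, {JerseyNo, League}, {League, Stadium}

{CoachID, JerseyNo}⁺ = {City, CoachID, JerseyNo, League, MatchID, Position, Season, Stadium} — all of the relation — so {CoachID, JerseyNo} is a candidate key.
{CoachID, Stadium}⁺ = {City, CoachID, JerseyNo, League, MatchID, Position, Season, Stadium} — all of the relation — so {CoachID, Stadium} is a candidate key.
{JerseyNo, League}⁺ = {City, CoachID, JerseyNo, League, MatchID, Position, Season, Stadium} — all of the relation — so {JerseyNo, League} is a candidate key.
{League, Stadium}⁺ = {City, CoachID, JerseyNo, League, MatchID, Position, Season, Stadium} — all of the relation — so {League, Stadium} is a candidate key.
Any other superkey properly contains one of these, so there are no further candidate keys.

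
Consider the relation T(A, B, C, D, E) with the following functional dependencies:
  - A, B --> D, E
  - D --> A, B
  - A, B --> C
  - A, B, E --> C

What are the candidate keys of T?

{D}⁺ = {A, B, C, D, E} — all of the relation — so {D} is a candidate key.
{A, B}⁺ = {A, B, C, D, E} — all of the relation — so {A, B} is a candidate key.
No proper subset of any of these is a key, and no other minimal superkey exists.

{A, B}, {D}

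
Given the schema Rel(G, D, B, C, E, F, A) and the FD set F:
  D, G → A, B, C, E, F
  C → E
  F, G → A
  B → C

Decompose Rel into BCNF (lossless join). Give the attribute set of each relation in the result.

{A, F, G}; {B, C}; {B, D, F, G}; {C, E}

Candidate key of the original relation: {D, G}.
In {A, B, C, D, E, F, G}, {C} is not a superkey ({C}⁺ restricted to this set is {C, E}), so split on C → E into {C, E} and {A, B, C, D, F, G}.
{C, E} has no BCNF violation.
In {A, B, C, D, F, G}, {F, G} is not a superkey ({F, G}⁺ restricted to this set is {A, F, G}), so split on F, G → A into {A, F, G} and {B, C, D, F, G}.
{A, F, G} has no BCNF violation.
In {B, C, D, F, G}, {B} is not a superkey ({B}⁺ restricted to this set is {B, C}), so split on B → C into {B, C} and {B, D, F, G}.
{B, C} has no BCNF violation.
{B, D, F, G} has no BCNF violation.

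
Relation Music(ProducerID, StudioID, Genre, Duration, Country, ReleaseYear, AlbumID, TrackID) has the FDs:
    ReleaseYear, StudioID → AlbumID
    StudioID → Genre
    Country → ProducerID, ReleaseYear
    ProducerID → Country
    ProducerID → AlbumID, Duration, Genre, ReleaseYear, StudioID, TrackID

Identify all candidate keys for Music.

{Country}, {ProducerID}

{Country}⁺ = {AlbumID, Country, Duration, Genre, ProducerID, ReleaseYear, StudioID, TrackID} — all of the relation — so {Country} is a candidate key.
{ProducerID}⁺ = {AlbumID, Country, Duration, Genre, ProducerID, ReleaseYear, StudioID, TrackID} — all of the relation — so {ProducerID} is a candidate key.
Any other superkey properly contains one of these, so there are no further candidate keys.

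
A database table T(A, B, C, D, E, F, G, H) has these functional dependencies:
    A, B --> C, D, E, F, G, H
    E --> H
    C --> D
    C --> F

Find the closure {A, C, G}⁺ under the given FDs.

{A, C, D, F, G}

Start with {A, C, G}.
C --> D applies; add {D} → now {A, C, D, G}.
C --> F applies; add {F} → now {A, C, D, F, G}.
No further FD applies.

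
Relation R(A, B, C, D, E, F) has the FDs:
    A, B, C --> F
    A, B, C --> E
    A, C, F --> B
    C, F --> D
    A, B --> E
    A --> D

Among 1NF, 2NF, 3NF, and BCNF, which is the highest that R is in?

1NF

Candidate keys: {A, B, C}, {A, C, F}. Prime attributes: {A, B, C, F}.
For C, F --> D we have {C, F}⁺ = {C, D, F}; {C, F} is not a superkey, so BCNF fails.
C, F --> D has non-prime {D} on the right and a non-superkey on the left, so 3NF fails.
The proper key subset {A} of {A, B, C} determines non-prime {D}, so the relation is not even in 2NF.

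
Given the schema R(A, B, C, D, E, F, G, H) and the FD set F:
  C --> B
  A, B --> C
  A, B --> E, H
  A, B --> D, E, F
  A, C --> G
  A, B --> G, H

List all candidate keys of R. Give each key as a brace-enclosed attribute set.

{A, B}, {A, C}

No FD produces {A}, so it must be in every candidate key.
{A, B}⁺ = {A, B, C, D, E, F, G, H} — all of the relation — so {A, B} is a candidate key.
{A, C}⁺ = {A, B, C, D, E, F, G, H} — all of the relation — so {A, C} is a candidate key.
These are minimal and exhaustive — every other superkey contains one of them.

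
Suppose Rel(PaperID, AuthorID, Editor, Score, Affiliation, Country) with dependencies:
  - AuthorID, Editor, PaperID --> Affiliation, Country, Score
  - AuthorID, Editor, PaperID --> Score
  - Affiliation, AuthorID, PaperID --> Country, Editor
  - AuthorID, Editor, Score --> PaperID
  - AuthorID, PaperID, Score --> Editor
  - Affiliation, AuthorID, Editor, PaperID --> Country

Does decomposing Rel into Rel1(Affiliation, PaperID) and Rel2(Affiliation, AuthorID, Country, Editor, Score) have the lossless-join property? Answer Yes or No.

No

The shared attributes are {Affiliation} and {Affiliation}⁺ = {Affiliation}.
Rel1 ⊄ {Affiliation} and Rel2 ⊄ {Affiliation}, so the split is lossy.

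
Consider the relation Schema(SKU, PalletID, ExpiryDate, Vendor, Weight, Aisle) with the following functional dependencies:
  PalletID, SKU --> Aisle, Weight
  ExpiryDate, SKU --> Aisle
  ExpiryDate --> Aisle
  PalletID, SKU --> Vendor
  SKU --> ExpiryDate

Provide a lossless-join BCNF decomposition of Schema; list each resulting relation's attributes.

{Aisle, ExpiryDate}; {ExpiryDate, SKU}; {PalletID, SKU, Vendor, Weight}

Candidate key of the original relation: {PalletID, SKU}.
In {Aisle, ExpiryDate, PalletID, SKU, Vendor, Weight}, {ExpiryDate, SKU} is not a superkey ({ExpiryDate, SKU}⁺ restricted to this set is {Aisle, ExpiryDate, SKU}), so split on ExpiryDate, SKU --> Aisle into {Aisle, ExpiryDate, SKU} and {ExpiryDate, PalletID, SKU, Vendor, Weight}.
In {Aisle, ExpiryDate, SKU}, {ExpiryDate} is not a superkey ({ExpiryDate}⁺ restricted to this set is {Aisle, ExpiryDate}), so split on ExpiryDate --> Aisle into {Aisle, ExpiryDate} and {ExpiryDate, SKU}.
{Aisle, ExpiryDate} is in BCNF.
{ExpiryDate, SKU} is in BCNF.
In {ExpiryDate, PalletID, SKU, Vendor, Weight}, {SKU} is not a superkey ({SKU}⁺ restricted to this set is {ExpiryDate, SKU}), so split on SKU --> ExpiryDate into {ExpiryDate, SKU} and {PalletID, SKU, Vendor, Weight}.
{ExpiryDate, SKU} is in BCNF.
{PalletID, SKU, Vendor, Weight} is in BCNF.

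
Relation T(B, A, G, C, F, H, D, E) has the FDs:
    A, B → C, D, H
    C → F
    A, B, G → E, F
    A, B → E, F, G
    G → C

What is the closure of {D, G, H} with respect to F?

Start with {D, G, H}.
G → C applies; add {C} → now {C, D, G, H}.
C → F applies; add {F} → now {C, D, F, G, H}.
No further FD applies.

{C, D, F, G, H}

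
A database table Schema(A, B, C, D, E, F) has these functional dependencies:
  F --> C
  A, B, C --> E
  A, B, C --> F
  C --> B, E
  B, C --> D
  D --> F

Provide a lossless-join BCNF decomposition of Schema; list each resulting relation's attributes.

Candidate keys of the original relation: {A, C}, {A, D}, {A, F}.
Within {A, B, C, D, E, F}: {F}⁺ ∩ {A, B, C, D, E, F} = {B, C, D, E, F}, not the whole set, so F --> B, C, D, E violates BCNF; decompose into {B, C, D, E, F} and {A, F}.
{B, C, D, E, F} has no BCNF violation.
{A, F} has no BCNF violation.

{A, F}; {B, C, D, E, F}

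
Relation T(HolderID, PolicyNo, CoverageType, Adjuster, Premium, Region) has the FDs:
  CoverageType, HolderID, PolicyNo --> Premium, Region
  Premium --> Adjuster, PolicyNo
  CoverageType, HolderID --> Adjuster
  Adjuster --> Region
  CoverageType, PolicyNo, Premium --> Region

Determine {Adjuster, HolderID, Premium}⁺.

{Adjuster, HolderID, PolicyNo, Premium, Region}

Start with {Adjuster, HolderID, Premium}.
Premium --> Adjuster, PolicyNo applies; add {PolicyNo} → now {Adjuster, HolderID, PolicyNo, Premium}.
Adjuster --> Region applies; add {Region} → now {Adjuster, HolderID, PolicyNo, Premium, Region}.
No further FD applies.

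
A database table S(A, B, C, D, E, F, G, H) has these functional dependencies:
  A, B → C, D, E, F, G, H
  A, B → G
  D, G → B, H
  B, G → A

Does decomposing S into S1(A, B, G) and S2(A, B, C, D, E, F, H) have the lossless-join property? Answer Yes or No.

Yes

The shared attributes are {A, B} and {A, B}⁺ = {A, B, C, D, E, F, G, H}.
This includes all of S1, so the common attributes are a superkey of S1 — the join is lossless.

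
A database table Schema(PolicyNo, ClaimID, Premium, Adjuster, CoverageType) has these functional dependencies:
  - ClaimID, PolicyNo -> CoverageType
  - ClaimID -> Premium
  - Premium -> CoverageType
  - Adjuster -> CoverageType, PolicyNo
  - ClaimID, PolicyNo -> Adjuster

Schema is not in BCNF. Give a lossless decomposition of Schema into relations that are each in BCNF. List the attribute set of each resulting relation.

Candidate keys of the original relation: {Adjuster, ClaimID}, {ClaimID, PolicyNo}.
{Adjuster, ClaimID, CoverageType, PolicyNo, Premium}: {ClaimID} determines {ClaimID, CoverageType, Premium} here but is not a superkey — split on ClaimID -> CoverageType, Premium, giving {ClaimID, CoverageType, Premium} and {Adjuster, ClaimID, PolicyNo}.
{ClaimID, CoverageType, Premium}: {Premium} determines {CoverageType, Premium} here but is not a superkey — split on Premium -> CoverageType, giving {CoverageType, Premium} and {ClaimID, Premium}.
{CoverageType, Premium}: every determinant is a superkey — BCNF.
{ClaimID, Premium}: every determinant is a superkey — BCNF.
{Adjuster, ClaimID, PolicyNo}: {Adjuster} determines {Adjuster, PolicyNo} here but is not a superkey — split on Adjuster -> PolicyNo, giving {Adjuster, PolicyNo} and {Adjuster, ClaimID}.
{Adjuster, PolicyNo}: every determinant is a superkey — BCNF.
{Adjuster, ClaimID}: every determinant is a superkey — BCNF.

{Adjuster, ClaimID}; {Adjuster, PolicyNo}; {ClaimID, Premium}; {CoverageType, Premium}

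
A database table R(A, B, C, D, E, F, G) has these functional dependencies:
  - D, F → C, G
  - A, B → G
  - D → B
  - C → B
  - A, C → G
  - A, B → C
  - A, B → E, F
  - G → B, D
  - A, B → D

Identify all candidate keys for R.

No FD produces {A}, so it must be in every candidate key.
{A, B}⁺ = {A, B, C, D, E, F, G}, which is every attribute, so {A, B} is a candidate key.
{A, C}⁺ = {A, B, C, D, E, F, G}, which is every attribute, so {A, C} is a candidate key.
{A, D}⁺ = {A, B, C, D, E, F, G}, which is every attribute, so {A, D} is a candidate key.
{A, G}⁺ = {A, B, C, D, E, F, G}, which is every attribute, so {A, G} is a candidate key.
These are minimal and exhaustive — every other superkey contains one of them.

{A, B}, {A, C}, {A, D}, {A, G}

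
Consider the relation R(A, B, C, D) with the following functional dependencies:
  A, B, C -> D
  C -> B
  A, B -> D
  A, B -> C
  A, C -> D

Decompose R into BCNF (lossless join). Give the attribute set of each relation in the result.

{A, C, D}; {B, C}

Candidate keys of the original relation: {A, B}, {A, C}.
In {A, B, C, D}, {C} is not a superkey ({C}⁺ restricted to this set is {B, C}), so split on C -> B into {B, C} and {A, C, D}.
{B, C} has no BCNF violation.
{A, C, D} has no BCNF violation.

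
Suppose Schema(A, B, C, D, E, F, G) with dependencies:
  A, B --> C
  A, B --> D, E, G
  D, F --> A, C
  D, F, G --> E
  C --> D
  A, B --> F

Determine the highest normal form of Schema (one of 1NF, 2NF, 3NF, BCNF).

2NF

Candidate keys: {A, B}, {B, C, F}, {B, D, F}. Prime attributes: {A, B, C, D, F}.
D, F --> A, C breaks BCNF: {D, F}⁺ = {A, C, D, F}, so {D, F} is not a superkey.
D, F, G --> E has non-prime {E} on the right and a non-superkey on the left, so 3NF fails.
No proper subset of a key has a non-prime attribute in its closure, so there is no partial dependency; 2NF holds.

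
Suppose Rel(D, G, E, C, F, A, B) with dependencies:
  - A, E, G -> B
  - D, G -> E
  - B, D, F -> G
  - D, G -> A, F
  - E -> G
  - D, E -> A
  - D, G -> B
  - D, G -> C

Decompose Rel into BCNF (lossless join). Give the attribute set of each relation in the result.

Candidate keys of the original relation: {B, D, F}, {D, E}, {D, G}.
In {A, B, C, D, E, F, G}, {A, E, G} is not a superkey ({A, E, G}⁺ restricted to this set is {A, B, E, G}), so split on A, E, G -> B into {A, B, E, G} and {A, C, D, E, F, G}.
In {A, B, E, G}, {E} is not a superkey ({E}⁺ restricted to this set is {E, G}), so split on E -> G into {E, G} and {A, B, E}.
{E, G} is in BCNF.
{A, B, E} is in BCNF.
In {A, C, D, E, F, G}, {E} is not a superkey ({E}⁺ restricted to this set is {E, G}), so split on E -> G into {E, G} and {A, C, D, E, F}.
{E, G} is in BCNF.
{A, C, D, E, F} is in BCNF.

{A, B, E}; {A, C, D, E, F}; {E, G}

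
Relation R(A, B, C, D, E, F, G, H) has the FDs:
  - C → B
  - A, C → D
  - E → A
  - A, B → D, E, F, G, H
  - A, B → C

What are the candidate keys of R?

{A, B}⁺ = {A, B, C, D, E, F, G, H}, which is every attribute, so {A, B} is a candidate key.
{A, C}⁺ = {A, B, C, D, E, F, G, H}, which is every attribute, so {A, C} is a candidate key.
{B, E}⁺ = {A, B, C, D, E, F, G, H}, which is every attribute, so {B, E} is a candidate key.
{C, E}⁺ = {A, B, C, D, E, F, G, H}, which is every attribute, so {C, E} is a candidate key.
Any other superkey properly contains one of these, so there are no further candidate keys.

{A, B}, {A, C}, {B, E}, {C, E}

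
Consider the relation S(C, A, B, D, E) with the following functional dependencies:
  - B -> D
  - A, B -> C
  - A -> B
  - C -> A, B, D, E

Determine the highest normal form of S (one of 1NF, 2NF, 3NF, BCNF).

2NF

Candidate keys: {A}, {C}. Prime attributes: {A, C}.
B -> D breaks BCNF: {B}⁺ = {B, D}, so {B} is not a superkey.
B -> D determines the non-prime attribute {D} from a non-superkey — 3NF is violated.
All keys have size 1, which rules out partial dependencies — 2NF is satisfied.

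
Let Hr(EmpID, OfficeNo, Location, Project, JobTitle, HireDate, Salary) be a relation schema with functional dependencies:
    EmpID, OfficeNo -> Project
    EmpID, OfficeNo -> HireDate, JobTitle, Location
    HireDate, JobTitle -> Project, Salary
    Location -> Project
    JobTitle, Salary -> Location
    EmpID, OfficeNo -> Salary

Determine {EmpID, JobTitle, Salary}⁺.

{EmpID, JobTitle, Location, Project, Salary}

Start with {EmpID, JobTitle, Salary}.
JobTitle, Salary -> Location applies; add {Location} → now {EmpID, JobTitle, Location, Salary}.
Location -> Project applies; add {Project} → now {EmpID, JobTitle, Location, Project, Salary}.
No further FD applies.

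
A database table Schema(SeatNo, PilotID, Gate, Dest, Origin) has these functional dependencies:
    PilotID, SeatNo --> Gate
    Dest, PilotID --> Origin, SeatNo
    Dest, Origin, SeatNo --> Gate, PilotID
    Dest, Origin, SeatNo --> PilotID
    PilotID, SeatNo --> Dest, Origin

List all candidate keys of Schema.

{Dest, Origin, SeatNo}, {Dest, PilotID}, {PilotID, SeatNo}

{Dest, PilotID}⁺ = {Dest, Gate, Origin, PilotID, SeatNo} — all of the relation — so {Dest, PilotID} is a candidate key.
{PilotID, SeatNo}⁺ = {Dest, Gate, Origin, PilotID, SeatNo} — all of the relation — so {PilotID, SeatNo} is a candidate key.
{Dest, Origin, SeatNo}⁺ = {Dest, Gate, Origin, PilotID, SeatNo} — all of the relation — so {Dest, Origin, SeatNo} is a candidate key.
Any other superkey properly contains one of these, so there are no further candidate keys.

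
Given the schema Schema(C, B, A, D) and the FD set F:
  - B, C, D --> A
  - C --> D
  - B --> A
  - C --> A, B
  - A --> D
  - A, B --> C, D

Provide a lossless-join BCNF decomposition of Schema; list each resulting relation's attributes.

{A, B, C}; {A, D}

Candidate keys of the original relation: {B}, {C}.
In {A, B, C, D}, {A} is not a superkey ({A}⁺ restricted to this set is {A, D}), so split on A --> D into {A, D} and {A, B, C}.
{A, D} has no BCNF violation.
{A, B, C} has no BCNF violation.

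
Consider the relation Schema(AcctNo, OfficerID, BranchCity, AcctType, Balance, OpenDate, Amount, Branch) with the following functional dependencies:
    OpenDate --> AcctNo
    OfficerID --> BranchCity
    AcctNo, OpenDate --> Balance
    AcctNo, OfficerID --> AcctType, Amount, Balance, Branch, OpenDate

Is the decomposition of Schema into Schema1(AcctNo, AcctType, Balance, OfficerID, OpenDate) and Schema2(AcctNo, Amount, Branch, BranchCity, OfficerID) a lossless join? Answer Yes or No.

Yes

Common attributes: {AcctNo, OfficerID}; their closure is {AcctNo, AcctType, Amount, Balance, Branch, BranchCity, OfficerID, OpenDate}.
Schema1 is contained in that closure, so Schema1 ∩ Schema2 --> Schema1 holds and the join is lossless.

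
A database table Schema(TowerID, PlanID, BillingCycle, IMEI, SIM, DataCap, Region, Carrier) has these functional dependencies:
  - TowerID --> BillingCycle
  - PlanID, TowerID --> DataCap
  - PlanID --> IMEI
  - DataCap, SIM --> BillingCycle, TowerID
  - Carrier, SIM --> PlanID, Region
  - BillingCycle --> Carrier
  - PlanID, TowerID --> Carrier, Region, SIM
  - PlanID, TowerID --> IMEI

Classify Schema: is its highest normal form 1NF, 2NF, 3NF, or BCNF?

1NF

Candidate keys: {DataCap, SIM}, {PlanID, TowerID}, {SIM, TowerID}. Prime attributes: {DataCap, PlanID, SIM, TowerID}.
TowerID --> BillingCycle breaks BCNF: {TowerID}⁺ = {BillingCycle, Carrier, TowerID}, so {TowerID} is not a superkey.
TowerID --> BillingCycle determines the non-prime attribute {BillingCycle} from a non-superkey — 3NF is violated.
{PlanID} is a proper subset of the key {PlanID, TowerID}, and {PlanID}⁺ contains the non-prime attribute {IMEI} — a partial dependency, so 2NF is violated.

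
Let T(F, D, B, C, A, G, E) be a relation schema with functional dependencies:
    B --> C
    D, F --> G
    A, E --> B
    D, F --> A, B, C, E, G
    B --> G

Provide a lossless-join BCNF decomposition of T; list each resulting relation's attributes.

Candidate key of the original relation: {D, F}.
In {A, B, C, D, E, F, G}, {B} is not a superkey ({B}⁺ restricted to this set is {B, C, G}), so split on B --> C, G into {B, C, G} and {A, B, D, E, F}.
{B, C, G} is in BCNF.
In {A, B, D, E, F}, {A, E} is not a superkey ({A, E}⁺ restricted to this set is {A, B, E}), so split on A, E --> B into {A, B, E} and {A, D, E, F}.
{A, B, E} is in BCNF.
{A, D, E, F} is in BCNF.

{A, B, E}; {A, D, E, F}; {B, C, G}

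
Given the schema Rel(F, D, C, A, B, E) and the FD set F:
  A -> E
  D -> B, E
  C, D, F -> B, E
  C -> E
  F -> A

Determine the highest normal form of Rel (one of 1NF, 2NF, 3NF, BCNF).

1NF

Candidate key: {C, D, F}. Prime attributes: {C, D, F}.
A -> E: {A}⁺ = {A, E}, which is not all of the attributes, so the left side is not a superkey — BCNF is violated.
A -> E determines the non-prime attribute {E} from a non-superkey — 3NF is violated.
{C} is a proper subset of the key {C, D, F}, and {C}⁺ contains the non-prime attribute {E} — a partial dependency, so 2NF is violated.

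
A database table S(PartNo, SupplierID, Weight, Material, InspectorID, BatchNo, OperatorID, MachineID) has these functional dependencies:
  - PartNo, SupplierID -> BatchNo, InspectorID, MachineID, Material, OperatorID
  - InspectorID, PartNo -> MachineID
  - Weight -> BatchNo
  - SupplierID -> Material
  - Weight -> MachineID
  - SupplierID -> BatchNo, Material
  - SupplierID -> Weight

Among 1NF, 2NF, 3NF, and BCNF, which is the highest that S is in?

1NF

Candidate key: {PartNo, SupplierID}. Prime attributes: {PartNo, SupplierID}.
For InspectorID, PartNo -> MachineID we have {InspectorID, PartNo}⁺ = {InspectorID, MachineID, PartNo}; {InspectorID, PartNo} is not a superkey, so BCNF fails.
InspectorID, PartNo -> MachineID determines the non-prime attribute {MachineID} from a non-superkey — 3NF is violated.
The proper key subset {SupplierID} of {PartNo, SupplierID} determines non-prime {BatchNo, MachineID, Material, Weight}, so the relation is not even in 2NF.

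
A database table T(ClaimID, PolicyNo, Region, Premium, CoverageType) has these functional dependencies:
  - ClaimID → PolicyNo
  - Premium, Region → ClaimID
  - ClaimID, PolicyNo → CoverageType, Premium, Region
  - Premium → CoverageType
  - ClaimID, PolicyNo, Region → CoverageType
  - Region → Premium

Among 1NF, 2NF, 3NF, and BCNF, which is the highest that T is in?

Candidate keys: {ClaimID}, {Region}. Prime attributes: {ClaimID, Region}.
Premium → CoverageType: {Premium}⁺ = {CoverageType, Premium}, which is not all of the attributes, so the left side is not a superkey — BCNF is violated.
Premium → CoverageType has non-prime {CoverageType} on the right and a non-superkey on the left, so 3NF fails.
All keys have size 1, which rules out partial dependencies — 2NF is satisfied.

2NF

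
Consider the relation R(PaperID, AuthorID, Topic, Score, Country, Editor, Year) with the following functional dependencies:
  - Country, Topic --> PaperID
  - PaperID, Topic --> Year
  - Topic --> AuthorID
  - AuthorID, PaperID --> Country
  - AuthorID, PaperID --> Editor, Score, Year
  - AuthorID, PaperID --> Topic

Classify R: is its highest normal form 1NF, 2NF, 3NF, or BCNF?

3NF

Candidate keys: {AuthorID, PaperID}, {Country, Topic}, {PaperID, Topic}. Prime attributes: {AuthorID, Country, PaperID, Topic}.
Topic --> AuthorID: {Topic}⁺ = {AuthorID, Topic}, which is not all of the attributes, so the left side is not a superkey — BCNF is violated.
Since {AuthorID} ⊆ prime attributes and every other non-superkey FD also has a prime right side, the schema is in 3NF.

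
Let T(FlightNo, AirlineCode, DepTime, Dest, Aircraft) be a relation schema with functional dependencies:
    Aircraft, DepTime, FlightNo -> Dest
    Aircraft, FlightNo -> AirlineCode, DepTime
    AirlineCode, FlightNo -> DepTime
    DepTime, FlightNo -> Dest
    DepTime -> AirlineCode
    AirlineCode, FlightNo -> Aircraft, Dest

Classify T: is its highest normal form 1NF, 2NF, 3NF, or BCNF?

Candidate keys: {Aircraft, FlightNo}, {AirlineCode, FlightNo}, {DepTime, FlightNo}. Prime attributes: {Aircraft, AirlineCode, DepTime, FlightNo}.
DepTime -> AirlineCode breaks BCNF: {DepTime}⁺ = {AirlineCode, DepTime}, so {DepTime} is not a superkey.
Since {AirlineCode} ⊆ prime attributes and every other non-superkey FD also has a prime right side, the schema is in 3NF.

3NF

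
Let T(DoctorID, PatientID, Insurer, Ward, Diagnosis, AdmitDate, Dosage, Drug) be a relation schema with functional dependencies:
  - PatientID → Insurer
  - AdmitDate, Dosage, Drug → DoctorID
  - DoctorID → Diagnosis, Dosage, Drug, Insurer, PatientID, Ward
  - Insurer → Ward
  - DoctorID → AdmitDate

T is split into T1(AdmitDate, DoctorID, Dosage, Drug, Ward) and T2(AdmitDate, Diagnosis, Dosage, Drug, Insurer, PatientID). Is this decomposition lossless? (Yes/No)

Yes

The shared attributes are {AdmitDate, Dosage, Drug} and {AdmitDate, Dosage, Drug}⁺ = {AdmitDate, Diagnosis, DoctorID, Dosage, Drug, Insurer, PatientID, Ward}.
Since T1 ⊆ {AdmitDate, Diagnosis, DoctorID, Dosage, Drug, Insurer, PatientID, Ward}, the intersection is a superkey of T1; the decomposition is lossless.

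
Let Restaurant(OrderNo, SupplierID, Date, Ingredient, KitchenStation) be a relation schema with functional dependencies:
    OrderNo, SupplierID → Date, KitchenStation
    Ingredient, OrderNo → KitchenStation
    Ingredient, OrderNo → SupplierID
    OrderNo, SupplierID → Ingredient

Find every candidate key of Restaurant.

{Ingredient, OrderNo}, {OrderNo, SupplierID}

Attributes never on any right-hand side: {OrderNo} — every candidate key must contain it.
{Ingredient, OrderNo}⁺ = {Date, Ingredient, KitchenStation, OrderNo, SupplierID}, which is every attribute, so {Ingredient, OrderNo} is a candidate key.
{OrderNo, SupplierID}⁺ = {Date, Ingredient, KitchenStation, OrderNo, SupplierID}, which is every attribute, so {OrderNo, SupplierID} is a candidate key.
These are minimal and exhaustive — every other superkey contains one of them.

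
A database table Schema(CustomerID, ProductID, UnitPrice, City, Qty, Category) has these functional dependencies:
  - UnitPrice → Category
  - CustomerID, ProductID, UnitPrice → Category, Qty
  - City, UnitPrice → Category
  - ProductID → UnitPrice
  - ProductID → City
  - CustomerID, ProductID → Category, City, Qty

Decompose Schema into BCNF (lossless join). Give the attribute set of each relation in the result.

{Category, UnitPrice}; {City, ProductID, UnitPrice}; {CustomerID, ProductID, Qty}

Candidate key of the original relation: {CustomerID, ProductID}.
Within {Category, City, CustomerID, ProductID, Qty, UnitPrice}: {UnitPrice}⁺ ∩ {Category, City, CustomerID, ProductID, Qty, UnitPrice} = {Category, UnitPrice}, not the whole set, so UnitPrice → Category violates BCNF; decompose into {Category, UnitPrice} and {City, CustomerID, ProductID, Qty, UnitPrice}.
{Category, UnitPrice} is in BCNF.
Within {City, CustomerID, ProductID, Qty, UnitPrice}: {ProductID}⁺ ∩ {City, CustomerID, ProductID, Qty, UnitPrice} = {City, ProductID, UnitPrice}, not the whole set, so ProductID → City, UnitPrice violates BCNF; decompose into {City, ProductID, UnitPrice} and {CustomerID, ProductID, Qty}.
{City, ProductID, UnitPrice} is in BCNF.
{CustomerID, ProductID, Qty} is in BCNF.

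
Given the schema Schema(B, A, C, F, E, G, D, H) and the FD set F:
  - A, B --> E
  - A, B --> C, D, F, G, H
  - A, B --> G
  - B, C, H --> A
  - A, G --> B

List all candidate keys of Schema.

{A, B}⁺ = {A, B, C, D, E, F, G, H}, which is every attribute, so {A, B} is a candidate key.
{A, G}⁺ = {A, B, C, D, E, F, G, H}, which is every attribute, so {A, G} is a candidate key.
{B, C, H}⁺ = {A, B, C, D, E, F, G, H}, which is every attribute, so {B, C, H} is a candidate key.
No proper subset of any of these is a key, and no other minimal superkey exists.

{A, B}, {A, G}, {B, C, H}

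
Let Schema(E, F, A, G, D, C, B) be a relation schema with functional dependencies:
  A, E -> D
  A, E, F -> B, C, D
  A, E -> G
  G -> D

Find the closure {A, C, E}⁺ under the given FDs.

Start with {A, C, E}.
A, E -> D applies; add {D} → now {A, C, D, E}.
A, E -> G applies; add {G} → now {A, C, D, E, G}.
No further FD applies.

{A, C, D, E, G}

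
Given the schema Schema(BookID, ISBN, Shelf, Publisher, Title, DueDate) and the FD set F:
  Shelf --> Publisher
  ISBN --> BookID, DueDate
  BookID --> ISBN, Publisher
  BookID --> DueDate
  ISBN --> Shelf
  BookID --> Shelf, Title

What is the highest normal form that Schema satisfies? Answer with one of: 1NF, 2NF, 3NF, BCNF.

2NF

Candidate keys: {BookID}, {ISBN}. Prime attributes: {BookID, ISBN}.
For Shelf --> Publisher we have {Shelf}⁺ = {Publisher, Shelf}; {Shelf} is not a superkey, so BCNF fails.
Shelf --> Publisher has non-prime {Publisher} on the right and a non-superkey on the left, so 3NF fails.
Every candidate key is a single attribute, so no partial dependency is possible; 2NF holds.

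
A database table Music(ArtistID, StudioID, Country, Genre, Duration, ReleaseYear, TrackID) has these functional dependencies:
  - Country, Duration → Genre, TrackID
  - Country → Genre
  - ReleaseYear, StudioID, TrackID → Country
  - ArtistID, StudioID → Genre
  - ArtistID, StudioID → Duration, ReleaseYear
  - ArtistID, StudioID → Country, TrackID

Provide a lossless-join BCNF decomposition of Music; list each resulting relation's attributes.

{ArtistID, Country, Duration, ReleaseYear, StudioID}; {Country, Duration, TrackID}; {Country, Genre}

Candidate key of the original relation: {ArtistID, StudioID}.
{ArtistID, Country, Duration, Genre, ReleaseYear, StudioID, TrackID}: {Country, Duration} determines {Country, Duration, Genre, TrackID} here but is not a superkey — split on Country, Duration → Genre, TrackID, giving {Country, Duration, Genre, TrackID} and {ArtistID, Country, Duration, ReleaseYear, StudioID}.
{Country, Duration, Genre, TrackID}: {Country} determines {Country, Genre} here but is not a superkey — split on Country → Genre, giving {Country, Genre} and {Country, Duration, TrackID}.
{Country, Genre} has no BCNF violation.
{Country, Duration, TrackID} has no BCNF violation.
{ArtistID, Country, Duration, ReleaseYear, StudioID} has no BCNF violation.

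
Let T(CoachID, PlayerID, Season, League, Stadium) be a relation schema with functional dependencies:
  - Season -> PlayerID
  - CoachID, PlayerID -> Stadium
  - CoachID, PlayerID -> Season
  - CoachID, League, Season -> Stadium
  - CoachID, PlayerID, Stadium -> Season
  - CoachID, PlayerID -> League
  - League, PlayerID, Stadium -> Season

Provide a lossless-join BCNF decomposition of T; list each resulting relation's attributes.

Candidate keys of the original relation: {CoachID, PlayerID}, {CoachID, Season}.
In {CoachID, League, PlayerID, Season, Stadium}, {Season} is not a superkey ({Season}⁺ restricted to this set is {PlayerID, Season}), so split on Season -> PlayerID into {PlayerID, Season} and {CoachID, League, Season, Stadium}.
{PlayerID, Season}: every determinant is a superkey — BCNF.
{CoachID, League, Season, Stadium}: every determinant is a superkey — BCNF.

{CoachID, League, Season, Stadium}; {PlayerID, Season}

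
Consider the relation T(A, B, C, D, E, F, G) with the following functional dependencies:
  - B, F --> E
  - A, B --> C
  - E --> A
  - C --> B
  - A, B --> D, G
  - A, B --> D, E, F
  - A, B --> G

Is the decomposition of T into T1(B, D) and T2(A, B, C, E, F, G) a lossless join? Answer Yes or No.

No

Common attributes: {B}; their closure is {B}.
T1 ⊄ {B} and T2 ⊄ {B}, so the split is lossy.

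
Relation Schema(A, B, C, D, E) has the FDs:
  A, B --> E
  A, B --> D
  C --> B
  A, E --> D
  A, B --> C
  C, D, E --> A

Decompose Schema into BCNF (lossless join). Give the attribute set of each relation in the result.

Candidate keys of the original relation: {A, B}, {A, C}, {C, D, E}.
In {A, B, C, D, E}, {C} is not a superkey ({C}⁺ restricted to this set is {B, C}), so split on C --> B into {B, C} and {A, C, D, E}.
{B, C} has no BCNF violation.
In {A, C, D, E}, {A, E} is not a superkey ({A, E}⁺ restricted to this set is {A, D, E}), so split on A, E --> D into {A, D, E} and {A, C, E}.
{A, D, E} has no BCNF violation.
{A, C, E} has no BCNF violation.

{A, C, E}; {A, D, E}; {B, C}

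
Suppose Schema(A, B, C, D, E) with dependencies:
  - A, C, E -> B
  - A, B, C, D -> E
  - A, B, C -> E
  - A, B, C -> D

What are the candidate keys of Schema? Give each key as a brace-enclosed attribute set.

{A, B, C}, {A, C, E}

Attributes never on any right-hand side: {A, C} — every candidate key must contain all of them.
{A, B, C} is a candidate key since {A, B, C}⁺ = {A, B, C, D, E} covers every attribute.
{A, C, E} is a candidate key since {A, C, E}⁺ = {A, B, C, D, E} covers every attribute.
No proper subset of any of these is a key, and no other minimal superkey exists.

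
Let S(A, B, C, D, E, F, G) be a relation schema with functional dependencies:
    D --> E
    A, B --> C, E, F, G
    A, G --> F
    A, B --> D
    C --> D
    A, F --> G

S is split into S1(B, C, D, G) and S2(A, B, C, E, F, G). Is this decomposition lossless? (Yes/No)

Yes

Common attributes: {B, C, G}; their closure is {B, C, D, E, G}.
S1 is contained in that closure, so S1 ∩ S2 --> S1 holds and the join is lossless.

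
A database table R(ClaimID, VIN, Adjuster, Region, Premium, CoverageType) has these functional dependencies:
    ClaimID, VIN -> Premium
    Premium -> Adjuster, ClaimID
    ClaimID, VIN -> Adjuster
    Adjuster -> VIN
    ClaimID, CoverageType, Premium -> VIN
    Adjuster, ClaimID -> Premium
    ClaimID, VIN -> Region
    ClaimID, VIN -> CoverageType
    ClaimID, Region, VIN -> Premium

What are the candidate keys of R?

{Adjuster, ClaimID}, {ClaimID, VIN}, {Premium}

{Premium} is a candidate key since {Premium}⁺ = {Adjuster, ClaimID, CoverageType, Premium, Region, VIN} covers every attribute.
{Adjuster, ClaimID} is a candidate key since {Adjuster, ClaimID}⁺ = {Adjuster, ClaimID, CoverageType, Premium, Region, VIN} covers every attribute.
{ClaimID, VIN} is a candidate key since {ClaimID, VIN}⁺ = {Adjuster, ClaimID, CoverageType, Premium, Region, VIN} covers every attribute.
Any other superkey properly contains one of these, so there are no further candidate keys.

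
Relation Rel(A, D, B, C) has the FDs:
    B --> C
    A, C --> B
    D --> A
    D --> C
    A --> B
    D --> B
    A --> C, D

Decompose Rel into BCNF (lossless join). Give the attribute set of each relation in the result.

Candidate keys of the original relation: {A}, {D}.
Within {A, B, C, D}: {B}⁺ ∩ {A, B, C, D} = {B, C}, not the whole set, so B --> C violates BCNF; decompose into {B, C} and {A, B, D}.
{B, C}: every determinant is a superkey — BCNF.
{A, B, D}: every determinant is a superkey — BCNF.

{A, B, D}; {B, C}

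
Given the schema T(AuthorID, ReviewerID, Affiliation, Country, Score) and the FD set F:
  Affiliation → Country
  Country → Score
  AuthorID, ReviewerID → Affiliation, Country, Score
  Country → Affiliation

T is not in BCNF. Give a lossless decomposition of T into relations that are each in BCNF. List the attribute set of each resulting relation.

{Affiliation, AuthorID, ReviewerID}; {Affiliation, Country, Score}

Candidate key of the original relation: {AuthorID, ReviewerID}.
In {Affiliation, AuthorID, Country, ReviewerID, Score}, {Affiliation} is not a superkey ({Affiliation}⁺ restricted to this set is {Affiliation, Country, Score}), so split on Affiliation → Country, Score into {Affiliation, Country, Score} and {Affiliation, AuthorID, ReviewerID}.
{Affiliation, Country, Score} has no BCNF violation.
{Affiliation, AuthorID, ReviewerID} has no BCNF violation.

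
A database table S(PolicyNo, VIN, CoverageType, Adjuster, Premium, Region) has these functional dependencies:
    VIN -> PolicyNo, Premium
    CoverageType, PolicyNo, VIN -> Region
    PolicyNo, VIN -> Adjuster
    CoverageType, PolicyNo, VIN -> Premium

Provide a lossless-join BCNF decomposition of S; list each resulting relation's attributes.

Candidate key of the original relation: {CoverageType, VIN}.
{Adjuster, CoverageType, PolicyNo, Premium, Region, VIN}: {VIN} determines {Adjuster, PolicyNo, Premium, VIN} here but is not a superkey — split on VIN -> Adjuster, PolicyNo, Premium, giving {Adjuster, PolicyNo, Premium, VIN} and {CoverageType, Region, VIN}.
{Adjuster, PolicyNo, Premium, VIN}: every determinant is a superkey — BCNF.
{CoverageType, Region, VIN}: every determinant is a superkey — BCNF.

{Adjuster, PolicyNo, Premium, VIN}; {CoverageType, Region, VIN}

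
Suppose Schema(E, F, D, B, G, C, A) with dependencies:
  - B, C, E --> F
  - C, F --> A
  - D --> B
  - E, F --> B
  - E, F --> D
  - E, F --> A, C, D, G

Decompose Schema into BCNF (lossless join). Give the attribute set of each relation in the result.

Candidate keys of the original relation: {B, C, E}, {C, D, E}, {E, F}.
{A, B, C, D, E, F, G}: {C, F} determines {A, C, F} here but is not a superkey — split on C, F --> A, giving {A, C, F} and {B, C, D, E, F, G}.
{A, C, F}: every determinant is a superkey — BCNF.
{B, C, D, E, F, G}: {D} determines {B, D} here but is not a superkey — split on D --> B, giving {B, D} and {C, D, E, F, G}.
{B, D}: every determinant is a superkey — BCNF.
{C, D, E, F, G}: every determinant is a superkey — BCNF.

{A, C, F}; {B, D}; {C, D, E, F, G}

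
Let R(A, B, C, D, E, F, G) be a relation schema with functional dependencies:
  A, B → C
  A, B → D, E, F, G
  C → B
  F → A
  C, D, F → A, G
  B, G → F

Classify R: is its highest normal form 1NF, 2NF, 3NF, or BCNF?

3NF

Candidate keys: {A, B}, {A, C}, {B, F}, {B, G}, {C, F}, {C, G}. Prime attributes: {A, B, C, F, G}.
C → B: {C}⁺ = {B, C}, which is not all of the attributes, so the left side is not a superkey — BCNF is violated.
Since {B} ⊆ prime attributes and every other non-superkey FD also has a prime right side, the schema is in 3NF.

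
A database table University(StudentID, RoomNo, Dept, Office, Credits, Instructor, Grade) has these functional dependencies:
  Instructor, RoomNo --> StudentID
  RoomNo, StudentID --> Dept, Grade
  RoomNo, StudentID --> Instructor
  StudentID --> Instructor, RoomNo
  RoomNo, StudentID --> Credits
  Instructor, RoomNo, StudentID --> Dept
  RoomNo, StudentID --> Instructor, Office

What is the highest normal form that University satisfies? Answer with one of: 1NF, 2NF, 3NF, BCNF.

Candidate keys: {Instructor, RoomNo}, {StudentID}. Prime attributes: {Instructor, RoomNo, StudentID}.
Every FD has a superkey on the left, so the relation is in BCNF.

BCNF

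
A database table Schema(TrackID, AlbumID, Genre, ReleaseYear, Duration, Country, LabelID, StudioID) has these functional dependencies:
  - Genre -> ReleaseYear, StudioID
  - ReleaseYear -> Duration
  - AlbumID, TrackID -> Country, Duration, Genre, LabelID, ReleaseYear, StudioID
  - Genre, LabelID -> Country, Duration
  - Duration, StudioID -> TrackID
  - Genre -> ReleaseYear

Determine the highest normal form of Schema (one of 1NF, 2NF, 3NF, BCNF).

2NF

Candidate keys: {AlbumID, Duration, StudioID}, {AlbumID, Genre}, {AlbumID, ReleaseYear, StudioID}, {AlbumID, TrackID}. Prime attributes: {AlbumID, Duration, Genre, ReleaseYear, StudioID, TrackID}.
Genre -> ReleaseYear, StudioID: {Genre}⁺ = {Duration, Genre, ReleaseYear, StudioID, TrackID}, which is not all of the attributes, so the left side is not a superkey — BCNF is violated.
Genre, LabelID -> Country, Duration determines the non-prime attribute {Country} from a non-superkey — 3NF is violated.
Checking every proper subset of each key, none determines a non-prime attribute — 2NF is satisfied.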